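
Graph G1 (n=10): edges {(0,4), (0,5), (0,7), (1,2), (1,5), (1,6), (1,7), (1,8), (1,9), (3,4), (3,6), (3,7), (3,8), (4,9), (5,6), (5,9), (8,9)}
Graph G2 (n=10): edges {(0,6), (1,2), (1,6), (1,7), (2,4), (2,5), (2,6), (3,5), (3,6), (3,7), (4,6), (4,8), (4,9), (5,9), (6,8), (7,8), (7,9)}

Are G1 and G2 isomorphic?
Yes, isomorphic

The graphs are isomorphic.
One valid mapping φ: V(G1) → V(G2): 0→5, 1→6, 2→0, 3→7, 4→9, 5→2, 6→1, 7→3, 8→8, 9→4

Verify φ preserves adjacency — for each edge of G1, its image is an edge of G2:
  (0,4) → (φ(0),φ(4)) = (5,9) ∈ E(G2) ✓
  (0,5) → (φ(0),φ(5)) = (2,5) ∈ E(G2) ✓
  (0,7) → (φ(0),φ(7)) = (3,5) ∈ E(G2) ✓
  (1,2) → (φ(1),φ(2)) = (0,6) ∈ E(G2) ✓
  (1,5) → (φ(1),φ(5)) = (2,6) ∈ E(G2) ✓
  (1,6) → (φ(1),φ(6)) = (1,6) ∈ E(G2) ✓
  (1,7) → (φ(1),φ(7)) = (3,6) ∈ E(G2) ✓
  (1,8) → (φ(1),φ(8)) = (6,8) ∈ E(G2) ✓
  (1,9) → (φ(1),φ(9)) = (4,6) ∈ E(G2) ✓
  (3,4) → (φ(3),φ(4)) = (7,9) ∈ E(G2) ✓
  (3,6) → (φ(3),φ(6)) = (1,7) ∈ E(G2) ✓
  (3,7) → (φ(3),φ(7)) = (3,7) ∈ E(G2) ✓
  (3,8) → (φ(3),φ(8)) = (7,8) ∈ E(G2) ✓
  (4,9) → (φ(4),φ(9)) = (4,9) ∈ E(G2) ✓
  (5,6) → (φ(5),φ(6)) = (1,2) ∈ E(G2) ✓
  (5,9) → (φ(5),φ(9)) = (2,4) ∈ E(G2) ✓
  (8,9) → (φ(8),φ(9)) = (4,8) ∈ E(G2) ✓
All 17 edges of G1 map to edges of G2, and |E(G1)| = |E(G2)| = 17, so φ is a bijection on edges as well as vertices. Hence G1 ≅ G2.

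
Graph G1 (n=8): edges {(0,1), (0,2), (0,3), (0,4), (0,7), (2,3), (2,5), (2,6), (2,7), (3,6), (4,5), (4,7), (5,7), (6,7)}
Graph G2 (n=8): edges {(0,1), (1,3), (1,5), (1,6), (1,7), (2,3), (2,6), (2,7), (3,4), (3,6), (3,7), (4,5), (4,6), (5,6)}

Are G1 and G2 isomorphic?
Yes, isomorphic

The graphs are isomorphic.
One valid mapping φ: V(G1) → V(G2): 0→1, 1→0, 2→3, 3→7, 4→5, 5→4, 6→2, 7→6

Verify φ preserves adjacency — for each edge of G1, its image is an edge of G2:
  (0,1) → (φ(0),φ(1)) = (0,1) ∈ E(G2) ✓
  (0,2) → (φ(0),φ(2)) = (1,3) ∈ E(G2) ✓
  (0,3) → (φ(0),φ(3)) = (1,7) ∈ E(G2) ✓
  (0,4) → (φ(0),φ(4)) = (1,5) ∈ E(G2) ✓
  (0,7) → (φ(0),φ(7)) = (1,6) ∈ E(G2) ✓
  (2,3) → (φ(2),φ(3)) = (3,7) ∈ E(G2) ✓
  (2,5) → (φ(2),φ(5)) = (3,4) ∈ E(G2) ✓
  (2,6) → (φ(2),φ(6)) = (2,3) ∈ E(G2) ✓
  (2,7) → (φ(2),φ(7)) = (3,6) ∈ E(G2) ✓
  (3,6) → (φ(3),φ(6)) = (2,7) ∈ E(G2) ✓
  (4,5) → (φ(4),φ(5)) = (4,5) ∈ E(G2) ✓
  (4,7) → (φ(4),φ(7)) = (5,6) ∈ E(G2) ✓
  (5,7) → (φ(5),φ(7)) = (4,6) ∈ E(G2) ✓
  (6,7) → (φ(6),φ(7)) = (2,6) ∈ E(G2) ✓
All 14 edges of G1 map to edges of G2, and |E(G1)| = |E(G2)| = 14, so φ is a bijection on edges as well as vertices. Hence G1 ≅ G2.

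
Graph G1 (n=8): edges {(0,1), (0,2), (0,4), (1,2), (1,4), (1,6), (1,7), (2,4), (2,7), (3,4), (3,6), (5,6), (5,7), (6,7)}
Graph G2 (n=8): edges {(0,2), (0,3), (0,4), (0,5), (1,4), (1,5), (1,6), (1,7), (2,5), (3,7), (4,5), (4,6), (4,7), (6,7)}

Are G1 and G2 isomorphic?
Yes, isomorphic

The graphs are isomorphic.
One valid mapping φ: V(G1) → V(G2): 0→6, 1→4, 2→1, 3→3, 4→7, 5→2, 6→0, 7→5

Verify φ preserves adjacency — for each edge of G1, its image is an edge of G2:
  (0,1) → (φ(0),φ(1)) = (4,6) ∈ E(G2) ✓
  (0,2) → (φ(0),φ(2)) = (1,6) ∈ E(G2) ✓
  (0,4) → (φ(0),φ(4)) = (6,7) ∈ E(G2) ✓
  (1,2) → (φ(1),φ(2)) = (1,4) ∈ E(G2) ✓
  (1,4) → (φ(1),φ(4)) = (4,7) ∈ E(G2) ✓
  (1,6) → (φ(1),φ(6)) = (0,4) ∈ E(G2) ✓
  (1,7) → (φ(1),φ(7)) = (4,5) ∈ E(G2) ✓
  (2,4) → (φ(2),φ(4)) = (1,7) ∈ E(G2) ✓
  (2,7) → (φ(2),φ(7)) = (1,5) ∈ E(G2) ✓
  (3,4) → (φ(3),φ(4)) = (3,7) ∈ E(G2) ✓
  (3,6) → (φ(3),φ(6)) = (0,3) ∈ E(G2) ✓
  (5,6) → (φ(5),φ(6)) = (0,2) ∈ E(G2) ✓
  (5,7) → (φ(5),φ(7)) = (2,5) ∈ E(G2) ✓
  (6,7) → (φ(6),φ(7)) = (0,5) ∈ E(G2) ✓
All 14 edges of G1 map to edges of G2, and |E(G1)| = |E(G2)| = 14, so φ is a bijection on edges as well as vertices. Hence G1 ≅ G2.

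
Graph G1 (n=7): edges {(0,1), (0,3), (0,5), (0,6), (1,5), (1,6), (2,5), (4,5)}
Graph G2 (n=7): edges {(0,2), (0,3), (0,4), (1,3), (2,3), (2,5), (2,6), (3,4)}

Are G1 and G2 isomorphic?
Yes, isomorphic

The graphs are isomorphic.
One valid mapping φ: V(G1) → V(G2): 0→3, 1→0, 2→6, 3→1, 4→5, 5→2, 6→4

Verify φ preserves adjacency — for each edge of G1, its image is an edge of G2:
  (0,1) → (φ(0),φ(1)) = (0,3) ∈ E(G2) ✓
  (0,3) → (φ(0),φ(3)) = (1,3) ∈ E(G2) ✓
  (0,5) → (φ(0),φ(5)) = (2,3) ∈ E(G2) ✓
  (0,6) → (φ(0),φ(6)) = (3,4) ∈ E(G2) ✓
  (1,5) → (φ(1),φ(5)) = (0,2) ∈ E(G2) ✓
  (1,6) → (φ(1),φ(6)) = (0,4) ∈ E(G2) ✓
  (2,5) → (φ(2),φ(5)) = (2,6) ∈ E(G2) ✓
  (4,5) → (φ(4),φ(5)) = (2,5) ∈ E(G2) ✓
All 8 edges of G1 map to edges of G2, and |E(G1)| = |E(G2)| = 8, so φ is a bijection on edges as well as vertices. Hence G1 ≅ G2.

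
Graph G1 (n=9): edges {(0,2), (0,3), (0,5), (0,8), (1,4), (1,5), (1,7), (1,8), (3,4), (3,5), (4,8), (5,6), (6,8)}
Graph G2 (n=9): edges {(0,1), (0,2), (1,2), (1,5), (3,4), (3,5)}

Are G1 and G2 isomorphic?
No, not isomorphic

The graphs are NOT isomorphic.

Connected components of G1: 1 component(s) with vertex sets [[0, 1, 2, 3, 4, 5, 6, 7, 8]], sizes [9].
Connected components of G2: 4 component(s) with vertex sets [[6], [7], [8], [0, 1, 2, 3, 4, 5]], sizes [1, 1, 1, 6].
The number of connected components (and the multiset of component sizes) is an isomorphism invariant — an isomorphism maps each component of G1 bijectively onto a component of G2. Since G1 has 1 component(s) and G2 has 4, they cannot be isomorphic.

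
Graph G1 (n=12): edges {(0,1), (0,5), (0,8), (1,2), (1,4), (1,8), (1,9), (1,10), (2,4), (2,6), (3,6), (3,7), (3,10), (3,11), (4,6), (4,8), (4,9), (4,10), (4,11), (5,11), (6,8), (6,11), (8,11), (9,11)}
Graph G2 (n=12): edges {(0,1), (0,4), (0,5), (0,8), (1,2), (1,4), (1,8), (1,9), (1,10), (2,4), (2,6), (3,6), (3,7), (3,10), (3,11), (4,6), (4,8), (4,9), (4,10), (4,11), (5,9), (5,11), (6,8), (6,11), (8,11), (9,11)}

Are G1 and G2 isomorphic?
No, not isomorphic

The graphs are NOT isomorphic.

Counting edges: G1 has 24 edge(s); G2 has 26 edge(s).
Edge count is an isomorphism invariant (a bijection on vertices induces a bijection on edges), so differing edge counts rule out isomorphism.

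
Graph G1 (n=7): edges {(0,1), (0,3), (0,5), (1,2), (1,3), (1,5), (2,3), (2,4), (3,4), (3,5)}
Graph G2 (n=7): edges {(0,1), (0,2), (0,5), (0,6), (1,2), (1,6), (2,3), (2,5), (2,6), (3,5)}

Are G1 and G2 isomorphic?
Yes, isomorphic

The graphs are isomorphic.
One valid mapping φ: V(G1) → V(G2): 0→1, 1→0, 2→5, 3→2, 4→3, 5→6, 6→4

Verify φ preserves adjacency — for each edge of G1, its image is an edge of G2:
  (0,1) → (φ(0),φ(1)) = (0,1) ∈ E(G2) ✓
  (0,3) → (φ(0),φ(3)) = (1,2) ∈ E(G2) ✓
  (0,5) → (φ(0),φ(5)) = (1,6) ∈ E(G2) ✓
  (1,2) → (φ(1),φ(2)) = (0,5) ∈ E(G2) ✓
  (1,3) → (φ(1),φ(3)) = (0,2) ∈ E(G2) ✓
  (1,5) → (φ(1),φ(5)) = (0,6) ∈ E(G2) ✓
  (2,3) → (φ(2),φ(3)) = (2,5) ∈ E(G2) ✓
  (2,4) → (φ(2),φ(4)) = (3,5) ∈ E(G2) ✓
  (3,4) → (φ(3),φ(4)) = (2,3) ∈ E(G2) ✓
  (3,5) → (φ(3),φ(5)) = (2,6) ∈ E(G2) ✓
All 10 edges of G1 map to edges of G2, and |E(G1)| = |E(G2)| = 10, so φ is a bijection on edges as well as vertices. Hence G1 ≅ G2.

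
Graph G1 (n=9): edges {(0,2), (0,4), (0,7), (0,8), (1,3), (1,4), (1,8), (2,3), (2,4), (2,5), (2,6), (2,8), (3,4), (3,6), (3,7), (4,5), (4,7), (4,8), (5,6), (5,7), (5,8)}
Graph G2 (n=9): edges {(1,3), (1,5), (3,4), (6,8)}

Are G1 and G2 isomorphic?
No, not isomorphic

The graphs are NOT isomorphic.

Connected components of G1: 1 component(s) with vertex sets [[0, 1, 2, 3, 4, 5, 6, 7, 8]], sizes [9].
Connected components of G2: 5 component(s) with vertex sets [[0], [2], [7], [6, 8], [1, 3, 4, 5]], sizes [1, 1, 1, 2, 4].
The number of connected components (and the multiset of component sizes) is an isomorphism invariant — an isomorphism maps each component of G1 bijectively onto a component of G2. Since G1 has 1 component(s) and G2 has 5, they cannot be isomorphic.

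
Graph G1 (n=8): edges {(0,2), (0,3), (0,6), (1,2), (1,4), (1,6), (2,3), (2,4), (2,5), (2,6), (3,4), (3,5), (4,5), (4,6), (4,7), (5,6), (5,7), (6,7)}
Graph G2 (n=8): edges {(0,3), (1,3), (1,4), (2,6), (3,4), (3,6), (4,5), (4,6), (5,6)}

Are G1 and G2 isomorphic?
No, not isomorphic

The graphs are NOT isomorphic.

Connected components of G1: 1 component(s) with vertex sets [[0, 1, 2, 3, 4, 5, 6, 7]], sizes [8].
Connected components of G2: 2 component(s) with vertex sets [[7], [0, 1, 2, 3, 4, 5, 6]], sizes [1, 7].
The number of connected components (and the multiset of component sizes) is an isomorphism invariant — an isomorphism maps each component of G1 bijectively onto a component of G2. Since G1 has 1 component(s) and G2 has 2, they cannot be isomorphic.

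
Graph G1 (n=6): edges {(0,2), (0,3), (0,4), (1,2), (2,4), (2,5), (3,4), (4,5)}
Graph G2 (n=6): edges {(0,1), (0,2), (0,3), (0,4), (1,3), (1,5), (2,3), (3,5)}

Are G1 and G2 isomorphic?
Yes, isomorphic

The graphs are isomorphic.
One valid mapping φ: V(G1) → V(G2): 0→1, 1→4, 2→0, 3→5, 4→3, 5→2

Verify φ preserves adjacency — for each edge of G1, its image is an edge of G2:
  (0,2) → (φ(0),φ(2)) = (0,1) ∈ E(G2) ✓
  (0,3) → (φ(0),φ(3)) = (1,5) ∈ E(G2) ✓
  (0,4) → (φ(0),φ(4)) = (1,3) ∈ E(G2) ✓
  (1,2) → (φ(1),φ(2)) = (0,4) ∈ E(G2) ✓
  (2,4) → (φ(2),φ(4)) = (0,3) ∈ E(G2) ✓
  (2,5) → (φ(2),φ(5)) = (0,2) ∈ E(G2) ✓
  (3,4) → (φ(3),φ(4)) = (3,5) ∈ E(G2) ✓
  (4,5) → (φ(4),φ(5)) = (2,3) ∈ E(G2) ✓
All 8 edges of G1 map to edges of G2, and |E(G1)| = |E(G2)| = 8, so φ is a bijection on edges as well as vertices. Hence G1 ≅ G2.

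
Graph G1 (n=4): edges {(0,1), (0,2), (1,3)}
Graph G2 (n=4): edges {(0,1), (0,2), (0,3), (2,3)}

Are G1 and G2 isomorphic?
No, not isomorphic

The graphs are NOT isomorphic.

Counting triangles (3-cliques): G1 has 0, G2 has 1.
Triangle count is an isomorphism invariant, so differing triangle counts rule out isomorphism.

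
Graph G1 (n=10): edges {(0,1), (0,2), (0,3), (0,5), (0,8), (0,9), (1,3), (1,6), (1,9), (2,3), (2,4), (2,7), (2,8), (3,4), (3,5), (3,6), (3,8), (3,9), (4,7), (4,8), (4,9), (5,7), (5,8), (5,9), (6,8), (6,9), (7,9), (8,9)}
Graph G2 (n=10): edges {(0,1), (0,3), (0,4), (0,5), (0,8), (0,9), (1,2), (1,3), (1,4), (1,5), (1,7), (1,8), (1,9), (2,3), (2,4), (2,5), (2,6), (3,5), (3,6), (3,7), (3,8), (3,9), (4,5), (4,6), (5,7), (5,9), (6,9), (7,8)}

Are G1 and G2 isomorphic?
Yes, isomorphic

The graphs are isomorphic.
One valid mapping φ: V(G1) → V(G2): 0→0, 1→8, 2→4, 3→1, 4→2, 5→9, 6→7, 7→6, 8→5, 9→3

Verify φ preserves adjacency — for each edge of G1, its image is an edge of G2:
  (0,1) → (φ(0),φ(1)) = (0,8) ∈ E(G2) ✓
  (0,2) → (φ(0),φ(2)) = (0,4) ∈ E(G2) ✓
  (0,3) → (φ(0),φ(3)) = (0,1) ∈ E(G2) ✓
  (0,5) → (φ(0),φ(5)) = (0,9) ∈ E(G2) ✓
  (0,8) → (φ(0),φ(8)) = (0,5) ∈ E(G2) ✓
  (0,9) → (φ(0),φ(9)) = (0,3) ∈ E(G2) ✓
  (1,3) → (φ(1),φ(3)) = (1,8) ∈ E(G2) ✓
  (1,6) → (φ(1),φ(6)) = (7,8) ∈ E(G2) ✓
  (1,9) → (φ(1),φ(9)) = (3,8) ∈ E(G2) ✓
  (2,3) → (φ(2),φ(3)) = (1,4) ∈ E(G2) ✓
  (2,4) → (φ(2),φ(4)) = (2,4) ∈ E(G2) ✓
  (2,7) → (φ(2),φ(7)) = (4,6) ∈ E(G2) ✓
  (2,8) → (φ(2),φ(8)) = (4,5) ∈ E(G2) ✓
  (3,4) → (φ(3),φ(4)) = (1,2) ∈ E(G2) ✓
  (3,5) → (φ(3),φ(5)) = (1,9) ∈ E(G2) ✓
  (3,6) → (φ(3),φ(6)) = (1,7) ∈ E(G2) ✓
  (3,8) → (φ(3),φ(8)) = (1,5) ∈ E(G2) ✓
  (3,9) → (φ(3),φ(9)) = (1,3) ∈ E(G2) ✓
  (4,7) → (φ(4),φ(7)) = (2,6) ∈ E(G2) ✓
  (4,8) → (φ(4),φ(8)) = (2,5) ∈ E(G2) ✓
  (4,9) → (φ(4),φ(9)) = (2,3) ∈ E(G2) ✓
  (5,7) → (φ(5),φ(7)) = (6,9) ∈ E(G2) ✓
  (5,8) → (φ(5),φ(8)) = (5,9) ∈ E(G2) ✓
  (5,9) → (φ(5),φ(9)) = (3,9) ∈ E(G2) ✓
  (6,8) → (φ(6),φ(8)) = (5,7) ∈ E(G2) ✓
  (6,9) → (φ(6),φ(9)) = (3,7) ∈ E(G2) ✓
  (7,9) → (φ(7),φ(9)) = (3,6) ∈ E(G2) ✓
  (8,9) → (φ(8),φ(9)) = (3,5) ∈ E(G2) ✓
All 28 edges of G1 map to edges of G2, and |E(G1)| = |E(G2)| = 28, so φ is a bijection on edges as well as vertices. Hence G1 ≅ G2.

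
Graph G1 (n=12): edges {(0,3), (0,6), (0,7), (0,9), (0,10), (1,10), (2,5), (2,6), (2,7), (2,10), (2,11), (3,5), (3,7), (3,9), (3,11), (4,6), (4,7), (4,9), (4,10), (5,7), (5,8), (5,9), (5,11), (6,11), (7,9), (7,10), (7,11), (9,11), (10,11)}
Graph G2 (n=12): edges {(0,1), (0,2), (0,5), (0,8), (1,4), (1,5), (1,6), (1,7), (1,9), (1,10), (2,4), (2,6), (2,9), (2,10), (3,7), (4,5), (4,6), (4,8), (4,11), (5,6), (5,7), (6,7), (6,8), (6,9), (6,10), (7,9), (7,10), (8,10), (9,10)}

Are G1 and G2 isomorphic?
Yes, isomorphic

The graphs are isomorphic.
One valid mapping φ: V(G1) → V(G2): 0→2, 1→11, 2→5, 3→9, 4→8, 5→7, 6→0, 7→6, 8→3, 9→10, 10→4, 11→1

Verify φ preserves adjacency — for each edge of G1, its image is an edge of G2:
  (0,3) → (φ(0),φ(3)) = (2,9) ∈ E(G2) ✓
  (0,6) → (φ(0),φ(6)) = (0,2) ∈ E(G2) ✓
  (0,7) → (φ(0),φ(7)) = (2,6) ∈ E(G2) ✓
  (0,9) → (φ(0),φ(9)) = (2,10) ∈ E(G2) ✓
  (0,10) → (φ(0),φ(10)) = (2,4) ∈ E(G2) ✓
  (1,10) → (φ(1),φ(10)) = (4,11) ∈ E(G2) ✓
  (2,5) → (φ(2),φ(5)) = (5,7) ∈ E(G2) ✓
  (2,6) → (φ(2),φ(6)) = (0,5) ∈ E(G2) ✓
  (2,7) → (φ(2),φ(7)) = (5,6) ∈ E(G2) ✓
  (2,10) → (φ(2),φ(10)) = (4,5) ∈ E(G2) ✓
  (2,11) → (φ(2),φ(11)) = (1,5) ∈ E(G2) ✓
  (3,5) → (φ(3),φ(5)) = (7,9) ∈ E(G2) ✓
  (3,7) → (φ(3),φ(7)) = (6,9) ∈ E(G2) ✓
  (3,9) → (φ(3),φ(9)) = (9,10) ∈ E(G2) ✓
  (3,11) → (φ(3),φ(11)) = (1,9) ∈ E(G2) ✓
  (4,6) → (φ(4),φ(6)) = (0,8) ∈ E(G2) ✓
  (4,7) → (φ(4),φ(7)) = (6,8) ∈ E(G2) ✓
  (4,9) → (φ(4),φ(9)) = (8,10) ∈ E(G2) ✓
  (4,10) → (φ(4),φ(10)) = (4,8) ∈ E(G2) ✓
  (5,7) → (φ(5),φ(7)) = (6,7) ∈ E(G2) ✓
  (5,8) → (φ(5),φ(8)) = (3,7) ∈ E(G2) ✓
  (5,9) → (φ(5),φ(9)) = (7,10) ∈ E(G2) ✓
  (5,11) → (φ(5),φ(11)) = (1,7) ∈ E(G2) ✓
  (6,11) → (φ(6),φ(11)) = (0,1) ∈ E(G2) ✓
  (7,9) → (φ(7),φ(9)) = (6,10) ∈ E(G2) ✓
  (7,10) → (φ(7),φ(10)) = (4,6) ∈ E(G2) ✓
  (7,11) → (φ(7),φ(11)) = (1,6) ∈ E(G2) ✓
  (9,11) → (φ(9),φ(11)) = (1,10) ∈ E(G2) ✓
  (10,11) → (φ(10),φ(11)) = (1,4) ∈ E(G2) ✓
All 29 edges of G1 map to edges of G2, and |E(G1)| = |E(G2)| = 29, so φ is a bijection on edges as well as vertices. Hence G1 ≅ G2.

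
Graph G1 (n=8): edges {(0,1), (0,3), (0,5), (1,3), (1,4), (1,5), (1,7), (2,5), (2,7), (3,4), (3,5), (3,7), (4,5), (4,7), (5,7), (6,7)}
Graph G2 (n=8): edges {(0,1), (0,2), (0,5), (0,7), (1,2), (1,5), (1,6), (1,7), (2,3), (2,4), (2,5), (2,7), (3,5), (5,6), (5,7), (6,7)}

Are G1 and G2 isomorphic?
Yes, isomorphic

The graphs are isomorphic.
One valid mapping φ: V(G1) → V(G2): 0→6, 1→1, 2→3, 3→7, 4→0, 5→5, 6→4, 7→2

Verify φ preserves adjacency — for each edge of G1, its image is an edge of G2:
  (0,1) → (φ(0),φ(1)) = (1,6) ∈ E(G2) ✓
  (0,3) → (φ(0),φ(3)) = (6,7) ∈ E(G2) ✓
  (0,5) → (φ(0),φ(5)) = (5,6) ∈ E(G2) ✓
  (1,3) → (φ(1),φ(3)) = (1,7) ∈ E(G2) ✓
  (1,4) → (φ(1),φ(4)) = (0,1) ∈ E(G2) ✓
  (1,5) → (φ(1),φ(5)) = (1,5) ∈ E(G2) ✓
  (1,7) → (φ(1),φ(7)) = (1,2) ∈ E(G2) ✓
  (2,5) → (φ(2),φ(5)) = (3,5) ∈ E(G2) ✓
  (2,7) → (φ(2),φ(7)) = (2,3) ∈ E(G2) ✓
  (3,4) → (φ(3),φ(4)) = (0,7) ∈ E(G2) ✓
  (3,5) → (φ(3),φ(5)) = (5,7) ∈ E(G2) ✓
  (3,7) → (φ(3),φ(7)) = (2,7) ∈ E(G2) ✓
  (4,5) → (φ(4),φ(5)) = (0,5) ∈ E(G2) ✓
  (4,7) → (φ(4),φ(7)) = (0,2) ∈ E(G2) ✓
  (5,7) → (φ(5),φ(7)) = (2,5) ∈ E(G2) ✓
  (6,7) → (φ(6),φ(7)) = (2,4) ∈ E(G2) ✓
All 16 edges of G1 map to edges of G2, and |E(G1)| = |E(G2)| = 16, so φ is a bijection on edges as well as vertices. Hence G1 ≅ G2.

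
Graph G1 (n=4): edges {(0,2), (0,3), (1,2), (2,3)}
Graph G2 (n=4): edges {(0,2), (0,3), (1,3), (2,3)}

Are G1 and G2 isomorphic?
Yes, isomorphic

The graphs are isomorphic.
One valid mapping φ: V(G1) → V(G2): 0→2, 1→1, 2→3, 3→0

Verify φ preserves adjacency — for each edge of G1, its image is an edge of G2:
  (0,2) → (φ(0),φ(2)) = (2,3) ∈ E(G2) ✓
  (0,3) → (φ(0),φ(3)) = (0,2) ∈ E(G2) ✓
  (1,2) → (φ(1),φ(2)) = (1,3) ∈ E(G2) ✓
  (2,3) → (φ(2),φ(3)) = (0,3) ∈ E(G2) ✓
All 4 edges of G1 map to edges of G2, and |E(G1)| = |E(G2)| = 4, so φ is a bijection on edges as well as vertices. Hence G1 ≅ G2.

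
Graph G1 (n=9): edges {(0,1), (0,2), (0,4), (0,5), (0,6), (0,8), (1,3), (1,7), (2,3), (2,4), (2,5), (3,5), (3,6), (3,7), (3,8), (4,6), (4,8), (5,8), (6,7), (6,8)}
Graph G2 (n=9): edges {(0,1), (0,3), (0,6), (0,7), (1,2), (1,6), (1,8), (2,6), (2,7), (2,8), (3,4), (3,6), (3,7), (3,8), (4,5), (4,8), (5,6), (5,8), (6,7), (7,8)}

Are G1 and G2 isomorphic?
Yes, isomorphic

The graphs are isomorphic.
One valid mapping φ: V(G1) → V(G2): 0→6, 1→5, 2→1, 3→8, 4→0, 5→2, 6→3, 7→4, 8→7

Verify φ preserves adjacency — for each edge of G1, its image is an edge of G2:
  (0,1) → (φ(0),φ(1)) = (5,6) ∈ E(G2) ✓
  (0,2) → (φ(0),φ(2)) = (1,6) ∈ E(G2) ✓
  (0,4) → (φ(0),φ(4)) = (0,6) ∈ E(G2) ✓
  (0,5) → (φ(0),φ(5)) = (2,6) ∈ E(G2) ✓
  (0,6) → (φ(0),φ(6)) = (3,6) ∈ E(G2) ✓
  (0,8) → (φ(0),φ(8)) = (6,7) ∈ E(G2) ✓
  (1,3) → (φ(1),φ(3)) = (5,8) ∈ E(G2) ✓
  (1,7) → (φ(1),φ(7)) = (4,5) ∈ E(G2) ✓
  (2,3) → (φ(2),φ(3)) = (1,8) ∈ E(G2) ✓
  (2,4) → (φ(2),φ(4)) = (0,1) ∈ E(G2) ✓
  (2,5) → (φ(2),φ(5)) = (1,2) ∈ E(G2) ✓
  (3,5) → (φ(3),φ(5)) = (2,8) ∈ E(G2) ✓
  (3,6) → (φ(3),φ(6)) = (3,8) ∈ E(G2) ✓
  (3,7) → (φ(3),φ(7)) = (4,8) ∈ E(G2) ✓
  (3,8) → (φ(3),φ(8)) = (7,8) ∈ E(G2) ✓
  (4,6) → (φ(4),φ(6)) = (0,3) ∈ E(G2) ✓
  (4,8) → (φ(4),φ(8)) = (0,7) ∈ E(G2) ✓
  (5,8) → (φ(5),φ(8)) = (2,7) ∈ E(G2) ✓
  (6,7) → (φ(6),φ(7)) = (3,4) ∈ E(G2) ✓
  (6,8) → (φ(6),φ(8)) = (3,7) ∈ E(G2) ✓
All 20 edges of G1 map to edges of G2, and |E(G1)| = |E(G2)| = 20, so φ is a bijection on edges as well as vertices. Hence G1 ≅ G2.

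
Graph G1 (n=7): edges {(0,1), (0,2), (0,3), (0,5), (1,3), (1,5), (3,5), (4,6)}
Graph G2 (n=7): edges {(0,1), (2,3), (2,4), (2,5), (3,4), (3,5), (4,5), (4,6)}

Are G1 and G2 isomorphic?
Yes, isomorphic

The graphs are isomorphic.
One valid mapping φ: V(G1) → V(G2): 0→4, 1→5, 2→6, 3→3, 4→0, 5→2, 6→1

Verify φ preserves adjacency — for each edge of G1, its image is an edge of G2:
  (0,1) → (φ(0),φ(1)) = (4,5) ∈ E(G2) ✓
  (0,2) → (φ(0),φ(2)) = (4,6) ∈ E(G2) ✓
  (0,3) → (φ(0),φ(3)) = (3,4) ∈ E(G2) ✓
  (0,5) → (φ(0),φ(5)) = (2,4) ∈ E(G2) ✓
  (1,3) → (φ(1),φ(3)) = (3,5) ∈ E(G2) ✓
  (1,5) → (φ(1),φ(5)) = (2,5) ∈ E(G2) ✓
  (3,5) → (φ(3),φ(5)) = (2,3) ∈ E(G2) ✓
  (4,6) → (φ(4),φ(6)) = (0,1) ∈ E(G2) ✓
All 8 edges of G1 map to edges of G2, and |E(G1)| = |E(G2)| = 8, so φ is a bijection on edges as well as vertices. Hence G1 ≅ G2.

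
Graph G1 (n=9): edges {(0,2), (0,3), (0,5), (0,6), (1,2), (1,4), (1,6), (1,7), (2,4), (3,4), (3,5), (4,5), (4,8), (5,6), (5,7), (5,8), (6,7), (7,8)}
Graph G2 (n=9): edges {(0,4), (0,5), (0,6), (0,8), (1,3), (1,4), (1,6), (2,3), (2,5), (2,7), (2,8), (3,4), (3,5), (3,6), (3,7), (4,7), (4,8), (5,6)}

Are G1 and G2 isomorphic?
Yes, isomorphic

The graphs are isomorphic.
One valid mapping φ: V(G1) → V(G2): 0→2, 1→0, 2→8, 3→7, 4→4, 5→3, 6→5, 7→6, 8→1

Verify φ preserves adjacency — for each edge of G1, its image is an edge of G2:
  (0,2) → (φ(0),φ(2)) = (2,8) ∈ E(G2) ✓
  (0,3) → (φ(0),φ(3)) = (2,7) ∈ E(G2) ✓
  (0,5) → (φ(0),φ(5)) = (2,3) ∈ E(G2) ✓
  (0,6) → (φ(0),φ(6)) = (2,5) ∈ E(G2) ✓
  (1,2) → (φ(1),φ(2)) = (0,8) ∈ E(G2) ✓
  (1,4) → (φ(1),φ(4)) = (0,4) ∈ E(G2) ✓
  (1,6) → (φ(1),φ(6)) = (0,5) ∈ E(G2) ✓
  (1,7) → (φ(1),φ(7)) = (0,6) ∈ E(G2) ✓
  (2,4) → (φ(2),φ(4)) = (4,8) ∈ E(G2) ✓
  (3,4) → (φ(3),φ(4)) = (4,7) ∈ E(G2) ✓
  (3,5) → (φ(3),φ(5)) = (3,7) ∈ E(G2) ✓
  (4,5) → (φ(4),φ(5)) = (3,4) ∈ E(G2) ✓
  (4,8) → (φ(4),φ(8)) = (1,4) ∈ E(G2) ✓
  (5,6) → (φ(5),φ(6)) = (3,5) ∈ E(G2) ✓
  (5,7) → (φ(5),φ(7)) = (3,6) ∈ E(G2) ✓
  (5,8) → (φ(5),φ(8)) = (1,3) ∈ E(G2) ✓
  (6,7) → (φ(6),φ(7)) = (5,6) ∈ E(G2) ✓
  (7,8) → (φ(7),φ(8)) = (1,6) ∈ E(G2) ✓
All 18 edges of G1 map to edges of G2, and |E(G1)| = |E(G2)| = 18, so φ is a bijection on edges as well as vertices. Hence G1 ≅ G2.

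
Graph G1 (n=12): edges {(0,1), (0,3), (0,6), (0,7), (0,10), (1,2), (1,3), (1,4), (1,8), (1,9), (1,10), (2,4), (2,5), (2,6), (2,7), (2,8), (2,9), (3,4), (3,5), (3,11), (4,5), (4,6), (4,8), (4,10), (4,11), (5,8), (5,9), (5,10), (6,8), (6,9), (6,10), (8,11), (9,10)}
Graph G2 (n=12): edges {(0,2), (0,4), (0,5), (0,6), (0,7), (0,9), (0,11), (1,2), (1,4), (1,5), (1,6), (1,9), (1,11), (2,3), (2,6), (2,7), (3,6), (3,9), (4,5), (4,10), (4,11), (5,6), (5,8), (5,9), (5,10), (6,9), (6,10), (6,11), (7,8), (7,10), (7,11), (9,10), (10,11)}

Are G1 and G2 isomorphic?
Yes, isomorphic

The graphs are isomorphic.
One valid mapping φ: V(G1) → V(G2): 0→7, 1→0, 2→5, 3→2, 4→6, 5→1, 6→10, 7→8, 8→9, 9→4, 10→11, 11→3

Verify φ preserves adjacency — for each edge of G1, its image is an edge of G2:
  (0,1) → (φ(0),φ(1)) = (0,7) ∈ E(G2) ✓
  (0,3) → (φ(0),φ(3)) = (2,7) ∈ E(G2) ✓
  (0,6) → (φ(0),φ(6)) = (7,10) ∈ E(G2) ✓
  (0,7) → (φ(0),φ(7)) = (7,8) ∈ E(G2) ✓
  (0,10) → (φ(0),φ(10)) = (7,11) ∈ E(G2) ✓
  (1,2) → (φ(1),φ(2)) = (0,5) ∈ E(G2) ✓
  (1,3) → (φ(1),φ(3)) = (0,2) ∈ E(G2) ✓
  (1,4) → (φ(1),φ(4)) = (0,6) ∈ E(G2) ✓
  (1,8) → (φ(1),φ(8)) = (0,9) ∈ E(G2) ✓
  (1,9) → (φ(1),φ(9)) = (0,4) ∈ E(G2) ✓
  (1,10) → (φ(1),φ(10)) = (0,11) ∈ E(G2) ✓
  (2,4) → (φ(2),φ(4)) = (5,6) ∈ E(G2) ✓
  (2,5) → (φ(2),φ(5)) = (1,5) ∈ E(G2) ✓
  (2,6) → (φ(2),φ(6)) = (5,10) ∈ E(G2) ✓
  (2,7) → (φ(2),φ(7)) = (5,8) ∈ E(G2) ✓
  (2,8) → (φ(2),φ(8)) = (5,9) ∈ E(G2) ✓
  (2,9) → (φ(2),φ(9)) = (4,5) ∈ E(G2) ✓
  (3,4) → (φ(3),φ(4)) = (2,6) ∈ E(G2) ✓
  (3,5) → (φ(3),φ(5)) = (1,2) ∈ E(G2) ✓
  (3,11) → (φ(3),φ(11)) = (2,3) ∈ E(G2) ✓
  (4,5) → (φ(4),φ(5)) = (1,6) ∈ E(G2) ✓
  (4,6) → (φ(4),φ(6)) = (6,10) ∈ E(G2) ✓
  (4,8) → (φ(4),φ(8)) = (6,9) ∈ E(G2) ✓
  (4,10) → (φ(4),φ(10)) = (6,11) ∈ E(G2) ✓
  (4,11) → (φ(4),φ(11)) = (3,6) ∈ E(G2) ✓
  (5,8) → (φ(5),φ(8)) = (1,9) ∈ E(G2) ✓
  (5,9) → (φ(5),φ(9)) = (1,4) ∈ E(G2) ✓
  (5,10) → (φ(5),φ(10)) = (1,11) ∈ E(G2) ✓
  (6,8) → (φ(6),φ(8)) = (9,10) ∈ E(G2) ✓
  (6,9) → (φ(6),φ(9)) = (4,10) ∈ E(G2) ✓
  (6,10) → (φ(6),φ(10)) = (10,11) ∈ E(G2) ✓
  (8,11) → (φ(8),φ(11)) = (3,9) ∈ E(G2) ✓
  (9,10) → (φ(9),φ(10)) = (4,11) ∈ E(G2) ✓
All 33 edges of G1 map to edges of G2, and |E(G1)| = |E(G2)| = 33, so φ is a bijection on edges as well as vertices. Hence G1 ≅ G2.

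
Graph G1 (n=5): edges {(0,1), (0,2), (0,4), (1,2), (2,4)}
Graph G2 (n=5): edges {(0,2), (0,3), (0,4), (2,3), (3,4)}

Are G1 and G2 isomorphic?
Yes, isomorphic

The graphs are isomorphic.
One valid mapping φ: V(G1) → V(G2): 0→0, 1→4, 2→3, 3→1, 4→2

Verify φ preserves adjacency — for each edge of G1, its image is an edge of G2:
  (0,1) → (φ(0),φ(1)) = (0,4) ∈ E(G2) ✓
  (0,2) → (φ(0),φ(2)) = (0,3) ∈ E(G2) ✓
  (0,4) → (φ(0),φ(4)) = (0,2) ∈ E(G2) ✓
  (1,2) → (φ(1),φ(2)) = (3,4) ∈ E(G2) ✓
  (2,4) → (φ(2),φ(4)) = (2,3) ∈ E(G2) ✓
All 5 edges of G1 map to edges of G2, and |E(G1)| = |E(G2)| = 5, so φ is a bijection on edges as well as vertices. Hence G1 ≅ G2.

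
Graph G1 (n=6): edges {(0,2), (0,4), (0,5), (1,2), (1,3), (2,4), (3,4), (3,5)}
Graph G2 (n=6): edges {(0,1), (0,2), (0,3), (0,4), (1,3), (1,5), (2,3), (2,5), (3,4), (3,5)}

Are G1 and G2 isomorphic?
No, not isomorphic

The graphs are NOT isomorphic.

Counting triangles (3-cliques): G1 has 1, G2 has 5.
Triangle count is an isomorphism invariant, so differing triangle counts rule out isomorphism.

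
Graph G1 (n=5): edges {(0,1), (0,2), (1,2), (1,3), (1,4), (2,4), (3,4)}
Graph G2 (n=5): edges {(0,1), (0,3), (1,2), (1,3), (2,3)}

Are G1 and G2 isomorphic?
No, not isomorphic

The graphs are NOT isomorphic.

Degrees in G1: deg(0)=2, deg(1)=4, deg(2)=3, deg(3)=2, deg(4)=3.
Sorted degree sequence of G1: [4, 3, 3, 2, 2].
Degrees in G2: deg(0)=2, deg(1)=3, deg(2)=2, deg(3)=3, deg(4)=0.
Sorted degree sequence of G2: [3, 3, 2, 2, 0].
The (sorted) degree sequence is an isomorphism invariant, so since G1 and G2 have different degree sequences they cannot be isomorphic.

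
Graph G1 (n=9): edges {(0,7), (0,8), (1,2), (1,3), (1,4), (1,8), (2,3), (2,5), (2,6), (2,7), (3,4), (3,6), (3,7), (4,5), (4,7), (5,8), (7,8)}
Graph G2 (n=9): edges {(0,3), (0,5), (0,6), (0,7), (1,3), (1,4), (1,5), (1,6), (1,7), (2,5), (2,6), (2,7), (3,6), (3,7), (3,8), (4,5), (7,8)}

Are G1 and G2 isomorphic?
Yes, isomorphic

The graphs are isomorphic.
One valid mapping φ: V(G1) → V(G2): 0→4, 1→0, 2→7, 3→3, 4→6, 5→2, 6→8, 7→1, 8→5

Verify φ preserves adjacency — for each edge of G1, its image is an edge of G2:
  (0,7) → (φ(0),φ(7)) = (1,4) ∈ E(G2) ✓
  (0,8) → (φ(0),φ(8)) = (4,5) ∈ E(G2) ✓
  (1,2) → (φ(1),φ(2)) = (0,7) ∈ E(G2) ✓
  (1,3) → (φ(1),φ(3)) = (0,3) ∈ E(G2) ✓
  (1,4) → (φ(1),φ(4)) = (0,6) ∈ E(G2) ✓
  (1,8) → (φ(1),φ(8)) = (0,5) ∈ E(G2) ✓
  (2,3) → (φ(2),φ(3)) = (3,7) ∈ E(G2) ✓
  (2,5) → (φ(2),φ(5)) = (2,7) ∈ E(G2) ✓
  (2,6) → (φ(2),φ(6)) = (7,8) ∈ E(G2) ✓
  (2,7) → (φ(2),φ(7)) = (1,7) ∈ E(G2) ✓
  (3,4) → (φ(3),φ(4)) = (3,6) ∈ E(G2) ✓
  (3,6) → (φ(3),φ(6)) = (3,8) ∈ E(G2) ✓
  (3,7) → (φ(3),φ(7)) = (1,3) ∈ E(G2) ✓
  (4,5) → (φ(4),φ(5)) = (2,6) ∈ E(G2) ✓
  (4,7) → (φ(4),φ(7)) = (1,6) ∈ E(G2) ✓
  (5,8) → (φ(5),φ(8)) = (2,5) ∈ E(G2) ✓
  (7,8) → (φ(7),φ(8)) = (1,5) ∈ E(G2) ✓
All 17 edges of G1 map to edges of G2, and |E(G1)| = |E(G2)| = 17, so φ is a bijection on edges as well as vertices. Hence G1 ≅ G2.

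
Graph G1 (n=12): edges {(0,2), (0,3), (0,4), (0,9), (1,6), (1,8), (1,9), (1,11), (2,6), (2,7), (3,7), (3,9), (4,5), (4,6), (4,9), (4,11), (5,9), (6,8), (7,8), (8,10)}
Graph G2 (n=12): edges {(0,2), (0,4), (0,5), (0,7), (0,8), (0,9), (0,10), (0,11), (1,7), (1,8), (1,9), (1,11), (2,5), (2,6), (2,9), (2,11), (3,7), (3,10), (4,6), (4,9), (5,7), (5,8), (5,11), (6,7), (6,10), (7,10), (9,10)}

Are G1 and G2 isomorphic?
No, not isomorphic

The graphs are NOT isomorphic.

Counting triangles (3-cliques): G1 has 4, G2 has 12.
Triangle count is an isomorphism invariant, so differing triangle counts rule out isomorphism.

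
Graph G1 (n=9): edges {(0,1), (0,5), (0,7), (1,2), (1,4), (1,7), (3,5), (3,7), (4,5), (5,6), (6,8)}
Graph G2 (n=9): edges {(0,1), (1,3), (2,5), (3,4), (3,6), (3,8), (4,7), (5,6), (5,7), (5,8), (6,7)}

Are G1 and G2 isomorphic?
Yes, isomorphic

The graphs are isomorphic.
One valid mapping φ: V(G1) → V(G2): 0→6, 1→5, 2→2, 3→4, 4→8, 5→3, 6→1, 7→7, 8→0

Verify φ preserves adjacency — for each edge of G1, its image is an edge of G2:
  (0,1) → (φ(0),φ(1)) = (5,6) ∈ E(G2) ✓
  (0,5) → (φ(0),φ(5)) = (3,6) ∈ E(G2) ✓
  (0,7) → (φ(0),φ(7)) = (6,7) ∈ E(G2) ✓
  (1,2) → (φ(1),φ(2)) = (2,5) ∈ E(G2) ✓
  (1,4) → (φ(1),φ(4)) = (5,8) ∈ E(G2) ✓
  (1,7) → (φ(1),φ(7)) = (5,7) ∈ E(G2) ✓
  (3,5) → (φ(3),φ(5)) = (3,4) ∈ E(G2) ✓
  (3,7) → (φ(3),φ(7)) = (4,7) ∈ E(G2) ✓
  (4,5) → (φ(4),φ(5)) = (3,8) ∈ E(G2) ✓
  (5,6) → (φ(5),φ(6)) = (1,3) ∈ E(G2) ✓
  (6,8) → (φ(6),φ(8)) = (0,1) ∈ E(G2) ✓
All 11 edges of G1 map to edges of G2, and |E(G1)| = |E(G2)| = 11, so φ is a bijection on edges as well as vertices. Hence G1 ≅ G2.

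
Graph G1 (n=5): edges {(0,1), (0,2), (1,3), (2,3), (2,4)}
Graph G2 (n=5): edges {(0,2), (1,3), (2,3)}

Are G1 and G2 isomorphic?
No, not isomorphic

The graphs are NOT isomorphic.

Counting edges: G1 has 5 edge(s); G2 has 3 edge(s).
Edge count is an isomorphism invariant (a bijection on vertices induces a bijection on edges), so differing edge counts rule out isomorphism.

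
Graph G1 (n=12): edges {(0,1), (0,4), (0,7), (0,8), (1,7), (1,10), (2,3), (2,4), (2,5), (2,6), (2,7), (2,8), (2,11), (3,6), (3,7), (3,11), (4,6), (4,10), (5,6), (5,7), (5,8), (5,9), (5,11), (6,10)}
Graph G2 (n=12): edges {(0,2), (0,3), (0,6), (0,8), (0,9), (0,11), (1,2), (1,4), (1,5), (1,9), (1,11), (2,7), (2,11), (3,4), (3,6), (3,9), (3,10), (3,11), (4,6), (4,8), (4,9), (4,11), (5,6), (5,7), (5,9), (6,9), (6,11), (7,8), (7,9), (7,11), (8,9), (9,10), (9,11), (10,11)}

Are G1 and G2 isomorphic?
No, not isomorphic

The graphs are NOT isomorphic.

Degrees in G1: deg(0)=4, deg(1)=3, deg(2)=7, deg(3)=4, deg(4)=4, deg(5)=6, deg(6)=5, deg(7)=5, deg(8)=3, deg(9)=1, deg(10)=3, deg(11)=3.
Sorted degree sequence of G1: [7, 6, 5, 5, 4, 4, 4, 3, 3, 3, 3, 1].
Degrees in G2: deg(0)=6, deg(1)=5, deg(2)=4, deg(3)=6, deg(4)=6, deg(5)=4, deg(6)=6, deg(7)=5, deg(8)=4, deg(9)=10, deg(10)=3, deg(11)=9.
Sorted degree sequence of G2: [10, 9, 6, 6, 6, 6, 5, 5, 4, 4, 4, 3].
The (sorted) degree sequence is an isomorphism invariant, so since G1 and G2 have different degree sequences they cannot be isomorphic.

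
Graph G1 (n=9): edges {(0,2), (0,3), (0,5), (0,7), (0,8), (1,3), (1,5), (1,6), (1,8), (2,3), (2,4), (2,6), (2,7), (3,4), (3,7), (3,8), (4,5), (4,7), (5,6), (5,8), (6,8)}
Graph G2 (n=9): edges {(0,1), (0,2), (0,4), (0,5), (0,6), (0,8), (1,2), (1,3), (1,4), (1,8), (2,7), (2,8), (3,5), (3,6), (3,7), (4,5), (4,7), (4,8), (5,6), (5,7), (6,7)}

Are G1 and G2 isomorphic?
Yes, isomorphic

The graphs are isomorphic.
One valid mapping φ: V(G1) → V(G2): 0→4, 1→6, 2→1, 3→0, 4→2, 5→7, 6→3, 7→8, 8→5

Verify φ preserves adjacency — for each edge of G1, its image is an edge of G2:
  (0,2) → (φ(0),φ(2)) = (1,4) ∈ E(G2) ✓
  (0,3) → (φ(0),φ(3)) = (0,4) ∈ E(G2) ✓
  (0,5) → (φ(0),φ(5)) = (4,7) ∈ E(G2) ✓
  (0,7) → (φ(0),φ(7)) = (4,8) ∈ E(G2) ✓
  (0,8) → (φ(0),φ(8)) = (4,5) ∈ E(G2) ✓
  (1,3) → (φ(1),φ(3)) = (0,6) ∈ E(G2) ✓
  (1,5) → (φ(1),φ(5)) = (6,7) ∈ E(G2) ✓
  (1,6) → (φ(1),φ(6)) = (3,6) ∈ E(G2) ✓
  (1,8) → (φ(1),φ(8)) = (5,6) ∈ E(G2) ✓
  (2,3) → (φ(2),φ(3)) = (0,1) ∈ E(G2) ✓
  (2,4) → (φ(2),φ(4)) = (1,2) ∈ E(G2) ✓
  (2,6) → (φ(2),φ(6)) = (1,3) ∈ E(G2) ✓
  (2,7) → (φ(2),φ(7)) = (1,8) ∈ E(G2) ✓
  (3,4) → (φ(3),φ(4)) = (0,2) ∈ E(G2) ✓
  (3,7) → (φ(3),φ(7)) = (0,8) ∈ E(G2) ✓
  (3,8) → (φ(3),φ(8)) = (0,5) ∈ E(G2) ✓
  (4,5) → (φ(4),φ(5)) = (2,7) ∈ E(G2) ✓
  (4,7) → (φ(4),φ(7)) = (2,8) ∈ E(G2) ✓
  (5,6) → (φ(5),φ(6)) = (3,7) ∈ E(G2) ✓
  (5,8) → (φ(5),φ(8)) = (5,7) ∈ E(G2) ✓
  (6,8) → (φ(6),φ(8)) = (3,5) ∈ E(G2) ✓
All 21 edges of G1 map to edges of G2, and |E(G1)| = |E(G2)| = 21, so φ is a bijection on edges as well as vertices. Hence G1 ≅ G2.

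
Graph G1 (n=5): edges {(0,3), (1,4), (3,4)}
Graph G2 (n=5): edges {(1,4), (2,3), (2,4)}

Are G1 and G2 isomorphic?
Yes, isomorphic

The graphs are isomorphic.
One valid mapping φ: V(G1) → V(G2): 0→1, 1→3, 2→0, 3→4, 4→2

Verify φ preserves adjacency — for each edge of G1, its image is an edge of G2:
  (0,3) → (φ(0),φ(3)) = (1,4) ∈ E(G2) ✓
  (1,4) → (φ(1),φ(4)) = (2,3) ∈ E(G2) ✓
  (3,4) → (φ(3),φ(4)) = (2,4) ∈ E(G2) ✓
All 3 edges of G1 map to edges of G2, and |E(G1)| = |E(G2)| = 3, so φ is a bijection on edges as well as vertices. Hence G1 ≅ G2.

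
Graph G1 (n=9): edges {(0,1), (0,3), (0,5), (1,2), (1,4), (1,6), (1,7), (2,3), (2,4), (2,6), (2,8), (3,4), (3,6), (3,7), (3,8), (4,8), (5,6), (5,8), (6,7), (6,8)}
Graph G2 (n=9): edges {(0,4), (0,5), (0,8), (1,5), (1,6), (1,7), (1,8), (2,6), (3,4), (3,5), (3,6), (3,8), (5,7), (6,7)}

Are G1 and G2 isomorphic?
No, not isomorphic

The graphs are NOT isomorphic.

Degrees in G1: deg(0)=3, deg(1)=5, deg(2)=5, deg(3)=6, deg(4)=4, deg(5)=3, deg(6)=6, deg(7)=3, deg(8)=5.
Sorted degree sequence of G1: [6, 6, 5, 5, 5, 4, 3, 3, 3].
Degrees in G2: deg(0)=3, deg(1)=4, deg(2)=1, deg(3)=4, deg(4)=2, deg(5)=4, deg(6)=4, deg(7)=3, deg(8)=3.
Sorted degree sequence of G2: [4, 4, 4, 4, 3, 3, 3, 2, 1].
The (sorted) degree sequence is an isomorphism invariant, so since G1 and G2 have different degree sequences they cannot be isomorphic.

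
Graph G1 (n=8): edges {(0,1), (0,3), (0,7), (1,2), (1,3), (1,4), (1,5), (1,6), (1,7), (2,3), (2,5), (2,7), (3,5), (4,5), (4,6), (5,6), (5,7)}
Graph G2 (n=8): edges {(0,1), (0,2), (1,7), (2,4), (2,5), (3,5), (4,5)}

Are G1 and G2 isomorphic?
No, not isomorphic

The graphs are NOT isomorphic.

Connected components of G1: 1 component(s) with vertex sets [[0, 1, 2, 3, 4, 5, 6, 7]], sizes [8].
Connected components of G2: 2 component(s) with vertex sets [[6], [0, 1, 2, 3, 4, 5, 7]], sizes [1, 7].
The number of connected components (and the multiset of component sizes) is an isomorphism invariant — an isomorphism maps each component of G1 bijectively onto a component of G2. Since G1 has 1 component(s) and G2 has 2, they cannot be isomorphic.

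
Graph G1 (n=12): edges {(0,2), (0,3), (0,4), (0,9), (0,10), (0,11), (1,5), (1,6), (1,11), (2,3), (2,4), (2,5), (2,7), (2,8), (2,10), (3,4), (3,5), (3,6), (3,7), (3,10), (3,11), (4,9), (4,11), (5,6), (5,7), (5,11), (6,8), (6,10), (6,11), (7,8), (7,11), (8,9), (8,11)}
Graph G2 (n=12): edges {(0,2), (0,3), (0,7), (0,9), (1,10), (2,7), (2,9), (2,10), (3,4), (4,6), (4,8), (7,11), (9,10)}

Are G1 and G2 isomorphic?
No, not isomorphic

The graphs are NOT isomorphic.

Connected components of G1: 1 component(s) with vertex sets [[0, 1, 2, 3, 4, 5, 6, 7, 8, 9, 10, 11]], sizes [12].
Connected components of G2: 2 component(s) with vertex sets [[5], [0, 1, 2, 3, 4, 6, 7, 8, 9, 10, 11]], sizes [1, 11].
The number of connected components (and the multiset of component sizes) is an isomorphism invariant — an isomorphism maps each component of G1 bijectively onto a component of G2. Since G1 has 1 component(s) and G2 has 2, they cannot be isomorphic.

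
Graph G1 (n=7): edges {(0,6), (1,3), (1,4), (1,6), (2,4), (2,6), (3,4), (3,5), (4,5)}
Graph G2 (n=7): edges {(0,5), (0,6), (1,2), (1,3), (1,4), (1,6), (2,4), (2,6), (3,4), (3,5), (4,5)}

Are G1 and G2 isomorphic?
No, not isomorphic

The graphs are NOT isomorphic.

Counting edges: G1 has 9 edge(s); G2 has 11 edge(s).
Edge count is an isomorphism invariant (a bijection on vertices induces a bijection on edges), so differing edge counts rule out isomorphism.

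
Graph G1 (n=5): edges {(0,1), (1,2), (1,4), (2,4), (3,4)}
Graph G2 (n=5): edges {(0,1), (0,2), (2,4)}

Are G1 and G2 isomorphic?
No, not isomorphic

The graphs are NOT isomorphic.

Counting triangles (3-cliques): G1 has 1, G2 has 0.
Triangle count is an isomorphism invariant, so differing triangle counts rule out isomorphism.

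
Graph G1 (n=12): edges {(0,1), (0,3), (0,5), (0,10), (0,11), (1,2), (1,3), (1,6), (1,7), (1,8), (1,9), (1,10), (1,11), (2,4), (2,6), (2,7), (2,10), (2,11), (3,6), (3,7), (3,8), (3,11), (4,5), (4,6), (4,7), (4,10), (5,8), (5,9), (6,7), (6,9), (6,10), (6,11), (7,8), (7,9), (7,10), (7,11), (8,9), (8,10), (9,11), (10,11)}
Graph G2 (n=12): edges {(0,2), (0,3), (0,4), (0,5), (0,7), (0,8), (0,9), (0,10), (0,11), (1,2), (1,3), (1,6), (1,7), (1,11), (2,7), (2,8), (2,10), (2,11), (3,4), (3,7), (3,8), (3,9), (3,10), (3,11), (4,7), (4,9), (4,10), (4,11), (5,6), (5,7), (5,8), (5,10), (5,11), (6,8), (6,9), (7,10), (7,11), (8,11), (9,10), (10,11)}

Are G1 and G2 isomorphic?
Yes, isomorphic

The graphs are isomorphic.
One valid mapping φ: V(G1) → V(G2): 0→1, 1→11, 2→4, 3→2, 4→9, 5→6, 6→10, 7→0, 8→8, 9→5, 10→3, 11→7

Verify φ preserves adjacency — for each edge of G1, its image is an edge of G2:
  (0,1) → (φ(0),φ(1)) = (1,11) ∈ E(G2) ✓
  (0,3) → (φ(0),φ(3)) = (1,2) ∈ E(G2) ✓
  (0,5) → (φ(0),φ(5)) = (1,6) ∈ E(G2) ✓
  (0,10) → (φ(0),φ(10)) = (1,3) ∈ E(G2) ✓
  (0,11) → (φ(0),φ(11)) = (1,7) ∈ E(G2) ✓
  (1,2) → (φ(1),φ(2)) = (4,11) ∈ E(G2) ✓
  (1,3) → (φ(1),φ(3)) = (2,11) ∈ E(G2) ✓
  (1,6) → (φ(1),φ(6)) = (10,11) ∈ E(G2) ✓
  (1,7) → (φ(1),φ(7)) = (0,11) ∈ E(G2) ✓
  (1,8) → (φ(1),φ(8)) = (8,11) ∈ E(G2) ✓
  (1,9) → (φ(1),φ(9)) = (5,11) ∈ E(G2) ✓
  (1,10) → (φ(1),φ(10)) = (3,11) ∈ E(G2) ✓
  (1,11) → (φ(1),φ(11)) = (7,11) ∈ E(G2) ✓
  (2,4) → (φ(2),φ(4)) = (4,9) ∈ E(G2) ✓
  (2,6) → (φ(2),φ(6)) = (4,10) ∈ E(G2) ✓
  (2,7) → (φ(2),φ(7)) = (0,4) ∈ E(G2) ✓
  (2,10) → (φ(2),φ(10)) = (3,4) ∈ E(G2) ✓
  (2,11) → (φ(2),φ(11)) = (4,7) ∈ E(G2) ✓
  (3,6) → (φ(3),φ(6)) = (2,10) ∈ E(G2) ✓
  (3,7) → (φ(3),φ(7)) = (0,2) ∈ E(G2) ✓
  (3,8) → (φ(3),φ(8)) = (2,8) ∈ E(G2) ✓
  (3,11) → (φ(3),φ(11)) = (2,7) ∈ E(G2) ✓
  (4,5) → (φ(4),φ(5)) = (6,9) ∈ E(G2) ✓
  (4,6) → (φ(4),φ(6)) = (9,10) ∈ E(G2) ✓
  (4,7) → (φ(4),φ(7)) = (0,9) ∈ E(G2) ✓
  (4,10) → (φ(4),φ(10)) = (3,9) ∈ E(G2) ✓
  (5,8) → (φ(5),φ(8)) = (6,8) ∈ E(G2) ✓
  (5,9) → (φ(5),φ(9)) = (5,6) ∈ E(G2) ✓
  (6,7) → (φ(6),φ(7)) = (0,10) ∈ E(G2) ✓
  (6,9) → (φ(6),φ(9)) = (5,10) ∈ E(G2) ✓
  (6,10) → (φ(6),φ(10)) = (3,10) ∈ E(G2) ✓
  (6,11) → (φ(6),φ(11)) = (7,10) ∈ E(G2) ✓
  (7,8) → (φ(7),φ(8)) = (0,8) ∈ E(G2) ✓
  (7,9) → (φ(7),φ(9)) = (0,5) ∈ E(G2) ✓
  (7,10) → (φ(7),φ(10)) = (0,3) ∈ E(G2) ✓
  (7,11) → (φ(7),φ(11)) = (0,7) ∈ E(G2) ✓
  (8,9) → (φ(8),φ(9)) = (5,8) ∈ E(G2) ✓
  (8,10) → (φ(8),φ(10)) = (3,8) ∈ E(G2) ✓
  (9,11) → (φ(9),φ(11)) = (5,7) ∈ E(G2) ✓
  (10,11) → (φ(10),φ(11)) = (3,7) ∈ E(G2) ✓
All 40 edges of G1 map to edges of G2, and |E(G1)| = |E(G2)| = 40, so φ is a bijection on edges as well as vertices. Hence G1 ≅ G2.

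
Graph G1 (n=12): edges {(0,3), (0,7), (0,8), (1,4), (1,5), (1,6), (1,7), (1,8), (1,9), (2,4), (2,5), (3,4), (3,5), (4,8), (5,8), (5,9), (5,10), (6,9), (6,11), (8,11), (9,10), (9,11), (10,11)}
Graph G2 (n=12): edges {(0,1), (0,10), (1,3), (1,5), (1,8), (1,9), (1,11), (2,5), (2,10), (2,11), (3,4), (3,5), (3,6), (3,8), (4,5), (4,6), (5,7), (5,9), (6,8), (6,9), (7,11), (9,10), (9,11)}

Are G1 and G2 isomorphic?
Yes, isomorphic

The graphs are isomorphic.
One valid mapping φ: V(G1) → V(G2): 0→10, 1→1, 2→7, 3→2, 4→11, 5→5, 6→8, 7→0, 8→9, 9→3, 10→4, 11→6

Verify φ preserves adjacency — for each edge of G1, its image is an edge of G2:
  (0,3) → (φ(0),φ(3)) = (2,10) ∈ E(G2) ✓
  (0,7) → (φ(0),φ(7)) = (0,10) ∈ E(G2) ✓
  (0,8) → (φ(0),φ(8)) = (9,10) ∈ E(G2) ✓
  (1,4) → (φ(1),φ(4)) = (1,11) ∈ E(G2) ✓
  (1,5) → (φ(1),φ(5)) = (1,5) ∈ E(G2) ✓
  (1,6) → (φ(1),φ(6)) = (1,8) ∈ E(G2) ✓
  (1,7) → (φ(1),φ(7)) = (0,1) ∈ E(G2) ✓
  (1,8) → (φ(1),φ(8)) = (1,9) ∈ E(G2) ✓
  (1,9) → (φ(1),φ(9)) = (1,3) ∈ E(G2) ✓
  (2,4) → (φ(2),φ(4)) = (7,11) ∈ E(G2) ✓
  (2,5) → (φ(2),φ(5)) = (5,7) ∈ E(G2) ✓
  (3,4) → (φ(3),φ(4)) = (2,11) ∈ E(G2) ✓
  (3,5) → (φ(3),φ(5)) = (2,5) ∈ E(G2) ✓
  (4,8) → (φ(4),φ(8)) = (9,11) ∈ E(G2) ✓
  (5,8) → (φ(5),φ(8)) = (5,9) ∈ E(G2) ✓
  (5,9) → (φ(5),φ(9)) = (3,5) ∈ E(G2) ✓
  (5,10) → (φ(5),φ(10)) = (4,5) ∈ E(G2) ✓
  (6,9) → (φ(6),φ(9)) = (3,8) ∈ E(G2) ✓
  (6,11) → (φ(6),φ(11)) = (6,8) ∈ E(G2) ✓
  (8,11) → (φ(8),φ(11)) = (6,9) ∈ E(G2) ✓
  (9,10) → (φ(9),φ(10)) = (3,4) ∈ E(G2) ✓
  (9,11) → (φ(9),φ(11)) = (3,6) ∈ E(G2) ✓
  (10,11) → (φ(10),φ(11)) = (4,6) ∈ E(G2) ✓
All 23 edges of G1 map to edges of G2, and |E(G1)| = |E(G2)| = 23, so φ is a bijection on edges as well as vertices. Hence G1 ≅ G2.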